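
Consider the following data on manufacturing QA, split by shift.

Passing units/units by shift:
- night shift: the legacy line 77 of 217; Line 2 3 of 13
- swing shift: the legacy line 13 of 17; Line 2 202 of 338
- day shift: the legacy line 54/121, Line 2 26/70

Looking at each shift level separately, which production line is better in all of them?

the legacy line

Night shift: the legacy line 77/217 = 35.5%, Line 2 3/13 = 23.1% → the legacy line
Swing shift: the legacy line 13/17 = 76.5%, Line 2 202/338 = 59.8% → the legacy line
Day shift: the legacy line 54/121 = 44.6%, Line 2 26/70 = 37.1% → the legacy line
The legacy line has the higher rate in all 3 groups.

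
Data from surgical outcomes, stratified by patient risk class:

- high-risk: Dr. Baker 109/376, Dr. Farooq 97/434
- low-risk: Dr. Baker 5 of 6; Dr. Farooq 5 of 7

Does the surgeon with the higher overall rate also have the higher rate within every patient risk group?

Yes

High-risk: Dr. Baker 109/376 = 29.0%, Dr. Farooq 97/434 = 22.4% → Dr. Baker
Low-risk: Dr. Baker 5/6 = 83.3%, Dr. Farooq 5/7 = 71.4% → Dr. Baker
Overall: Dr. Baker 114/382 = 29.8%, Dr. Farooq 102/441 = 23.1% → Dr. Baker
Dr. Baker wins overall and in every patient risk group — no reversal.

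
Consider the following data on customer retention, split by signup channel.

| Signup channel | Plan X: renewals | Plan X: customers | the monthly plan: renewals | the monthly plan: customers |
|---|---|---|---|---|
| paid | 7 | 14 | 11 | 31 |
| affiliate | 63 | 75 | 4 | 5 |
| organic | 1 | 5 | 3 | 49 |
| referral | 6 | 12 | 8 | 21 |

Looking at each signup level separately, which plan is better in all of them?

Paid: Plan X 7/14 = 50.0%, the monthly plan 11/31 = 35.5% → Plan X
Affiliate: Plan X 63/75 = 84.0%, the monthly plan 4/5 = 80.0% → Plan X
Organic: Plan X 1/5 = 20.0%, the monthly plan 3/49 = 6.1% → Plan X
Referral: Plan X 6/12 = 50.0%, the monthly plan 8/21 = 38.1% → Plan X
Plan X has the higher rate in all 4 groups.

Plan X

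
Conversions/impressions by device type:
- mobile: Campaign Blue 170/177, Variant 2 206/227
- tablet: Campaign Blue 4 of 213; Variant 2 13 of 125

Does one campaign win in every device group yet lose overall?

No

Mobile: Campaign Blue 170/177 = 96.0%, Variant 2 206/227 = 90.7% → Campaign Blue
Tablet: Campaign Blue 4/213 = 1.9%, Variant 2 13/125 = 10.4% → Variant 2
Overall: Campaign Blue 174/390 = 44.6%, Variant 2 219/352 = 62.2% → Variant 2
Neither sweeps: Campaign Blue wins 1 of 2 groups, Variant 2 wins 1. Variant 2 wins overall but not every group — no Simpson reversal.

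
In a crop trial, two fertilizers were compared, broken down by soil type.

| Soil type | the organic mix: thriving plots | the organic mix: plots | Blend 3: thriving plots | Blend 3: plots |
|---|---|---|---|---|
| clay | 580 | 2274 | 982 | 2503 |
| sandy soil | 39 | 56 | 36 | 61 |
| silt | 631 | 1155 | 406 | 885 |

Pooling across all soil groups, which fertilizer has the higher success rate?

Clay: the organic mix 580/2274 = 25.5%, Blend 3 982/2503 = 39.2% → Blend 3
Sandy soil: the organic mix 39/56 = 69.6%, Blend 3 36/61 = 59.0% → the organic mix
Silt: the organic mix 631/1155 = 54.6%, Blend 3 406/885 = 45.9% → the organic mix
Overall: the organic mix 1250/3485 = 35.9%, Blend 3 1424/3449 = 41.3% → Blend 3
(Neither sweeps every soil group, but Blend 3 has the higher pooled rate.)

Blend 3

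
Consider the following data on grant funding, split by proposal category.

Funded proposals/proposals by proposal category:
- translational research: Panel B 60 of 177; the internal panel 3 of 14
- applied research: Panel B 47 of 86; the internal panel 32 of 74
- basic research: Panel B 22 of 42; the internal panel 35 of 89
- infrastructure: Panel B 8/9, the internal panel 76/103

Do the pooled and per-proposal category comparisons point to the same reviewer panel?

No

Translational research: Panel B 60/177 = 33.9%, the internal panel 3/14 = 21.4% → Panel B
Applied research: Panel B 47/86 = 54.7%, the internal panel 32/74 = 43.2% → Panel B
Basic research: Panel B 22/42 = 52.4%, the internal panel 35/89 = 39.3% → Panel B
Infrastructure: Panel B 8/9 = 88.9%, the internal panel 76/103 = 73.8% → Panel B
Overall: Panel B 137/314 = 43.6%, the internal panel 146/280 = 52.1% → the internal panel
Panel B wins each proposal group but the internal panel wins overall — the comparison reverses. Panel B's proposals skew toward translational research, which has a lower base rate.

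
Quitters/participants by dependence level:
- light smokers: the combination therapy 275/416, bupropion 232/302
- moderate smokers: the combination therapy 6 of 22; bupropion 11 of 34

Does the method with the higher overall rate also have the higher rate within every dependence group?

Yes

Light smokers: the combination therapy 275/416 = 66.1%, bupropion 232/302 = 76.8% → bupropion
Moderate smokers: the combination therapy 6/22 = 27.3%, bupropion 11/34 = 32.4% → bupropion
Overall: the combination therapy 281/438 = 64.2%, bupropion 243/336 = 72.3% → bupropion
Bupropion wins overall and in every dependence group — no reversal.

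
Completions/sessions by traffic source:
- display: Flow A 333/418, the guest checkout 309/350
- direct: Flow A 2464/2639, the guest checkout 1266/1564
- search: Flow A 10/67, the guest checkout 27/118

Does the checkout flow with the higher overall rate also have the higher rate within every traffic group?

Display: Flow A 333/418 = 79.7%, the guest checkout 309/350 = 88.3% → the guest checkout
Direct: Flow A 2464/2639 = 93.4%, the guest checkout 1266/1564 = 80.9% → Flow A
Search: Flow A 10/67 = 14.9%, the guest checkout 27/118 = 22.9% → the guest checkout
Overall: Flow A 2807/3124 = 89.9%, the guest checkout 1602/2032 = 78.8% → Flow A
Neither sweeps: Flow A wins 1 of 3 groups, the guest checkout wins 2. Flow A wins overall but not every group — no Simpson reversal.

No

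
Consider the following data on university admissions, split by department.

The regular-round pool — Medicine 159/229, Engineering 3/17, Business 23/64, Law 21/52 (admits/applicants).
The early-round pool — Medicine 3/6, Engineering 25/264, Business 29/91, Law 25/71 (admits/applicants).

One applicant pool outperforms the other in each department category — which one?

Medicine: the regular-round pool 159/229 = 69.4%, the early-round pool 3/6 = 50.0% → the regular-round pool
Engineering: the regular-round pool 3/17 = 17.6%, the early-round pool 25/264 = 9.5% → the regular-round pool
Business: the regular-round pool 23/64 = 35.9%, the early-round pool 29/91 = 31.9% → the regular-round pool
Law: the regular-round pool 21/52 = 40.4%, the early-round pool 25/71 = 35.2% → the regular-round pool
The regular-round pool has the higher rate in all 4 groups.

the regular-round pool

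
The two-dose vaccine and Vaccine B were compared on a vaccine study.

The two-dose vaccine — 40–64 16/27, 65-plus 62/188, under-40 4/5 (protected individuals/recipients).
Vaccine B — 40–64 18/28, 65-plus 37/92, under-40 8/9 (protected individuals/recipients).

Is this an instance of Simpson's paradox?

40–64: the two-dose vaccine 16/27 = 59.3%, Vaccine B 18/28 = 64.3% → Vaccine B
65-plus: the two-dose vaccine 62/188 = 33.0%, Vaccine B 37/92 = 40.2% → Vaccine B
Under-40: the two-dose vaccine 4/5 = 80.0%, Vaccine B 8/9 = 88.9% → Vaccine B
Overall: the two-dose vaccine 82/220 = 37.3%, Vaccine B 63/129 = 48.8% → Vaccine B
Vaccine B wins overall and in every age group — no reversal.

No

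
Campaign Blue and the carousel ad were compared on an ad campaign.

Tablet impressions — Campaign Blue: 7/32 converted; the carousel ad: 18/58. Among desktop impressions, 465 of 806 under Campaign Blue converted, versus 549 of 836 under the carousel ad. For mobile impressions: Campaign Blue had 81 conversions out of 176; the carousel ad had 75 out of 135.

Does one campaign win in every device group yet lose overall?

Tablet: Campaign Blue 7/32 = 21.9%, the carousel ad 18/58 = 31.0% → the carousel ad
Desktop: Campaign Blue 465/806 = 57.7%, the carousel ad 549/836 = 65.7% → the carousel ad
Mobile: Campaign Blue 81/176 = 46.0%, the carousel ad 75/135 = 55.6% → the carousel ad
Overall: Campaign Blue 553/1014 = 54.5%, the carousel ad 642/1029 = 62.4% → the carousel ad
The carousel ad wins overall and in every device group — no reversal.

No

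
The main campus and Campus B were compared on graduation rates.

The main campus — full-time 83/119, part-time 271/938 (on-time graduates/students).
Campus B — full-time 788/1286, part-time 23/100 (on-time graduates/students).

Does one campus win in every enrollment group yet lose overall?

Yes

Full-time: the main campus 83/119 = 69.7%, Campus B 788/1286 = 61.3% → the main campus
Part-time: the main campus 271/938 = 28.9%, Campus B 23/100 = 23.0% → the main campus
Overall: the main campus 354/1057 = 33.5%, Campus B 811/1386 = 58.5% → Campus B
The main campus wins each enrollment group but Campus B wins overall — the comparison reverses. The main campus's students skew toward part-time, which has a lower base rate.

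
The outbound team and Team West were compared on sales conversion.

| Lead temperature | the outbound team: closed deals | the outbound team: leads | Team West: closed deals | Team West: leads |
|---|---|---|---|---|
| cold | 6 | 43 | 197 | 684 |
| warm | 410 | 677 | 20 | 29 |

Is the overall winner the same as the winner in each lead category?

No

Cold: the outbound team 6/43 = 14.0%, Team West 197/684 = 28.8% → Team West
Warm: the outbound team 410/677 = 60.6%, Team West 20/29 = 69.0% → Team West
Overall: the outbound team 416/720 = 57.8%, Team West 217/713 = 30.4% → the outbound team
Team West wins each lead group but the outbound team wins overall — the comparison reverses. Team West's leads skew toward cold, which has a lower base rate.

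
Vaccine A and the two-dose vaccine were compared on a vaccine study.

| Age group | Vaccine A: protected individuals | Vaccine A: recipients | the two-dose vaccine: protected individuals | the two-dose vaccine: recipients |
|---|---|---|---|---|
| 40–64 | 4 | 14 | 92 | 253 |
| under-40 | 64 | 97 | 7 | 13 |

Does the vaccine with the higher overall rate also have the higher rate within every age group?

40–64: Vaccine A 4/14 = 28.6%, the two-dose vaccine 92/253 = 36.4% → the two-dose vaccine
Under-40: Vaccine A 64/97 = 66.0%, the two-dose vaccine 7/13 = 53.8% → Vaccine A
Overall: Vaccine A 68/111 = 61.3%, the two-dose vaccine 99/266 = 37.2% → Vaccine A
Neither sweeps: Vaccine A wins 1 of 2 groups, the two-dose vaccine wins 1. Vaccine A wins overall but not every group — no Simpson reversal.

No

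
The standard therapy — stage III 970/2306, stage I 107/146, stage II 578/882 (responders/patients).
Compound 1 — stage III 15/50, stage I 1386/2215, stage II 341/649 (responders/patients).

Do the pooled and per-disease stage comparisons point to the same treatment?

Stage III: the standard therapy 970/2306 = 42.1%, Compound 1 15/50 = 30.0% → the standard therapy
Stage I: the standard therapy 107/146 = 73.3%, Compound 1 1386/2215 = 62.6% → the standard therapy
Stage II: the standard therapy 578/882 = 65.5%, Compound 1 341/649 = 52.5% → the standard therapy
Overall: the standard therapy 1655/3334 = 49.6%, Compound 1 1742/2914 = 59.8% → Compound 1
The standard therapy wins each disease group but Compound 1 wins overall — the comparison reverses. The standard therapy's patients skew toward stage III, which has a lower base rate.

No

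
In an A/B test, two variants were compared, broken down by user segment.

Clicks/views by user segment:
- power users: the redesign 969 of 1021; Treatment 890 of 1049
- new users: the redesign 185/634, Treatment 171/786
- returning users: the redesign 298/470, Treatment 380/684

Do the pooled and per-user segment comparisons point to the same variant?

Yes

Power users: the redesign 969/1021 = 94.9%, Treatment 890/1049 = 84.8% → the redesign
New users: the redesign 185/634 = 29.2%, Treatment 171/786 = 21.8% → the redesign
Returning users: the redesign 298/470 = 63.4%, Treatment 380/684 = 55.6% → the redesign
Overall: the redesign 1452/2125 = 68.3%, Treatment 1441/2519 = 57.2% → the redesign
The redesign wins overall and in every user group — no reversal.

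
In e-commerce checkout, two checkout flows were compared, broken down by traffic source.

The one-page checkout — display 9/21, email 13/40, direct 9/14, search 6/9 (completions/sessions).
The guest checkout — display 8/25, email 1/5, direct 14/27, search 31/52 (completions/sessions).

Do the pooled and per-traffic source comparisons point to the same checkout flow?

No

Display: the one-page checkout 9/21 = 42.9%, the guest checkout 8/25 = 32.0% → the one-page checkout
Email: the one-page checkout 13/40 = 32.5%, the guest checkout 1/5 = 20.0% → the one-page checkout
Direct: the one-page checkout 9/14 = 64.3%, the guest checkout 14/27 = 51.9% → the one-page checkout
Search: the one-page checkout 6/9 = 66.7%, the guest checkout 31/52 = 59.6% → the one-page checkout
Overall: the one-page checkout 37/84 = 44.0%, the guest checkout 54/109 = 49.5% → the guest checkout
The one-page checkout wins each traffic group but the guest checkout wins overall — the comparison reverses. The one-page checkout's sessions skew toward email, which has a lower base rate.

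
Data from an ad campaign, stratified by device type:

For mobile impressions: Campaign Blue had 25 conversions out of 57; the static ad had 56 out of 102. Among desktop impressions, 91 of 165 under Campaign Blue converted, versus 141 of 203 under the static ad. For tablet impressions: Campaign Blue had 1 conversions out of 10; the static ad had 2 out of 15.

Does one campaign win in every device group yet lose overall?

Mobile: Campaign Blue 25/57 = 43.9%, the static ad 56/102 = 54.9% → the static ad
Desktop: Campaign Blue 91/165 = 55.2%, the static ad 141/203 = 69.5% → the static ad
Tablet: Campaign Blue 1/10 = 10.0%, the static ad 2/15 = 13.3% → the static ad
Overall: Campaign Blue 117/232 = 50.4%, the static ad 199/320 = 62.2% → the static ad
The static ad wins overall and in every device group — no reversal.

No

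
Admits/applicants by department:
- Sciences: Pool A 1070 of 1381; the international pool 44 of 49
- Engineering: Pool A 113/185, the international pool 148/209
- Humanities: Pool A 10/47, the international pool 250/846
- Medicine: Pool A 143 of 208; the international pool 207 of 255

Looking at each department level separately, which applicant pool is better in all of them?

the international pool

Sciences: Pool A 1070/1381 = 77.5%, the international pool 44/49 = 89.8% → the international pool
Engineering: Pool A 113/185 = 61.1%, the international pool 148/209 = 70.8% → the international pool
Humanities: Pool A 10/47 = 21.3%, the international pool 250/846 = 29.6% → the international pool
Medicine: Pool A 143/208 = 68.8%, the international pool 207/255 = 81.2% → the international pool
The international pool has the higher rate in all 4 groups.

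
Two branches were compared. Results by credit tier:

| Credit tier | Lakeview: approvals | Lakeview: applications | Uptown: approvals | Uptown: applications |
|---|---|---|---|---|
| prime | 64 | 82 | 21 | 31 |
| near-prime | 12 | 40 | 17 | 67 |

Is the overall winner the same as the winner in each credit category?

Prime: Lakeview 64/82 = 78.0%, Uptown 21/31 = 67.7% → Lakeview
Near-prime: Lakeview 12/40 = 30.0%, Uptown 17/67 = 25.4% → Lakeview
Overall: Lakeview 76/122 = 62.3%, Uptown 38/98 = 38.8% → Lakeview
Lakeview wins overall and in every credit group — no reversal.

Yes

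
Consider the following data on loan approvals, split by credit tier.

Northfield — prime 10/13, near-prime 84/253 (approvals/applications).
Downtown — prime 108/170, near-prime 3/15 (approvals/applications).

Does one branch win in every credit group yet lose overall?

Yes

Prime: Northfield 10/13 = 76.9%, Downtown 108/170 = 63.5% → Northfield
Near-prime: Northfield 84/253 = 33.2%, Downtown 3/15 = 20.0% → Northfield
Overall: Northfield 94/266 = 35.3%, Downtown 111/185 = 60.0% → Downtown
Northfield wins each credit group but Downtown wins overall — the comparison reverses. Northfield's applications skew toward near-prime, which has a lower base rate.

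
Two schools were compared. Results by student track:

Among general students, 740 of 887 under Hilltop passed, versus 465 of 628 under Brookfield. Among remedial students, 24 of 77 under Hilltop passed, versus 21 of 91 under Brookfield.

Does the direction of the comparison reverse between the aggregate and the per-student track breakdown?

General: Hilltop 740/887 = 83.4%, Brookfield 465/628 = 74.0% → Hilltop
Remedial: Hilltop 24/77 = 31.2%, Brookfield 21/91 = 23.1% → Hilltop
Overall: Hilltop 764/964 = 79.3%, Brookfield 486/719 = 67.6% → Hilltop
Hilltop wins overall and in every student group — no reversal.

No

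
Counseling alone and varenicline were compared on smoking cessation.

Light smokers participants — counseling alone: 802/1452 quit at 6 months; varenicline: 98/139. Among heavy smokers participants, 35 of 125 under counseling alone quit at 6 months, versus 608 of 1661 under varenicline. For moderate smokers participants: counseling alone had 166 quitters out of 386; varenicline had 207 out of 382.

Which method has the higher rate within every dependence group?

varenicline

Light smokers: counseling alone 802/1452 = 55.2%, varenicline 98/139 = 70.5% → varenicline
Heavy smokers: counseling alone 35/125 = 28.0%, varenicline 608/1661 = 36.6% → varenicline
Moderate smokers: counseling alone 166/386 = 43.0%, varenicline 207/382 = 54.2% → varenicline
Varenicline has the higher rate in all 3 groups.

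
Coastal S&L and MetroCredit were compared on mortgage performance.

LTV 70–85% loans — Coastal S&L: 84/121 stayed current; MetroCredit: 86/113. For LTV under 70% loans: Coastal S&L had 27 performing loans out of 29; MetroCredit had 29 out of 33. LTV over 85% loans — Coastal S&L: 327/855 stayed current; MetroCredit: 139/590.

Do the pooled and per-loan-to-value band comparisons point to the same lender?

No

LTV 70–85%: Coastal S&L 84/121 = 69.4%, MetroCredit 86/113 = 76.1% → MetroCredit
LTV under 70%: Coastal S&L 27/29 = 93.1%, MetroCredit 29/33 = 87.9% → Coastal S&L
LTV over 85%: Coastal S&L 327/855 = 38.2%, MetroCredit 139/590 = 23.6% → Coastal S&L
Overall: Coastal S&L 438/1005 = 43.6%, MetroCredit 254/736 = 34.5% → Coastal S&L
Neither sweeps: Coastal S&L wins 2 of 3 groups, MetroCredit wins 1. Coastal S&L wins overall but not every group — no Simpson reversal.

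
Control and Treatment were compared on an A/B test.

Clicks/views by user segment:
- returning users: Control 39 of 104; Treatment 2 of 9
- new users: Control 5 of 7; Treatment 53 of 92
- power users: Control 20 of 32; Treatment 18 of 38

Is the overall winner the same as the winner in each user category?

Returning users: Control 39/104 = 37.5%, Treatment 2/9 = 22.2% → Control
New users: Control 5/7 = 71.4%, Treatment 53/92 = 57.6% → Control
Power users: Control 20/32 = 62.5%, Treatment 18/38 = 47.4% → Control
Overall: Control 64/143 = 44.8%, Treatment 73/139 = 52.5% → Treatment
Control wins each user group but Treatment wins overall — the comparison reverses. Control's views skew toward returning users, which has a lower base rate.

No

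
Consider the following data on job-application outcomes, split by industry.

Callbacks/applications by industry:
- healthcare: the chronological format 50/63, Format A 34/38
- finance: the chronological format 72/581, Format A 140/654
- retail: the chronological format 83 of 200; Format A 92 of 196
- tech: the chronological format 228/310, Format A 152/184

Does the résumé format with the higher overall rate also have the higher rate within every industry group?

Yes

Healthcare: the chronological format 50/63 = 79.4%, Format A 34/38 = 89.5% → Format A
Finance: the chronological format 72/581 = 12.4%, Format A 140/654 = 21.4% → Format A
Retail: the chronological format 83/200 = 41.5%, Format A 92/196 = 46.9% → Format A
Tech: the chronological format 228/310 = 73.5%, Format A 152/184 = 82.6% → Format A
Overall: the chronological format 433/1154 = 37.5%, Format A 418/1072 = 39.0% → Format A
Format A wins overall and in every industry group — no reversal.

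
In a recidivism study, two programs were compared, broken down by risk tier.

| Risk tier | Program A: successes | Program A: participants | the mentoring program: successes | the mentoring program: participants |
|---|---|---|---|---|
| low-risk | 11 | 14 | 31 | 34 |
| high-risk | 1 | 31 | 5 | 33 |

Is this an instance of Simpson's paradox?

Low-risk: Program A 11/14 = 78.6%, the mentoring program 31/34 = 91.2% → the mentoring program
High-risk: Program A 1/31 = 3.2%, the mentoring program 5/33 = 15.2% → the mentoring program
Overall: Program A 12/45 = 26.7%, the mentoring program 36/67 = 53.7% → the mentoring program
The mentoring program wins overall and in every risk group — no reversal.

No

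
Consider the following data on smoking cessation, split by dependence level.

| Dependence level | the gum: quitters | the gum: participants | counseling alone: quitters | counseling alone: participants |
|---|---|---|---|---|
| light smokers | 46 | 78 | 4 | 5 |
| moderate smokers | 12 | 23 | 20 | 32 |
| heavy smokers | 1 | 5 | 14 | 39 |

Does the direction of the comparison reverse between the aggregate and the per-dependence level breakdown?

Light smokers: the gum 46/78 = 59.0%, counseling alone 4/5 = 80.0% → counseling alone
Moderate smokers: the gum 12/23 = 52.2%, counseling alone 20/32 = 62.5% → counseling alone
Heavy smokers: the gum 1/5 = 20.0%, counseling alone 14/39 = 35.9% → counseling alone
Overall: the gum 59/106 = 55.7%, counseling alone 38/76 = 50.0% → the gum
Counseling alone wins each dependence group but the gum wins overall — the comparison reverses. Counseling alone's participants skew toward heavy smokers, which has a lower base rate.

Yes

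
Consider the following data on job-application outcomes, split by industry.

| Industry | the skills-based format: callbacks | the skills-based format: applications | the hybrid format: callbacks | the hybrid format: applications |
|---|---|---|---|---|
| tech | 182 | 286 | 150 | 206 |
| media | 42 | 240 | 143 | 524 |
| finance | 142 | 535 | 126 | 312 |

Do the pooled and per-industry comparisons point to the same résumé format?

Yes

Tech: the skills-based format 182/286 = 63.6%, the hybrid format 150/206 = 72.8% → the hybrid format
Media: the skills-based format 42/240 = 17.5%, the hybrid format 143/524 = 27.3% → the hybrid format
Finance: the skills-based format 142/535 = 26.5%, the hybrid format 126/312 = 40.4% → the hybrid format
Overall: the skills-based format 366/1061 = 34.5%, the hybrid format 419/1042 = 40.2% → the hybrid format
The hybrid format wins overall and in every industry group — no reversal.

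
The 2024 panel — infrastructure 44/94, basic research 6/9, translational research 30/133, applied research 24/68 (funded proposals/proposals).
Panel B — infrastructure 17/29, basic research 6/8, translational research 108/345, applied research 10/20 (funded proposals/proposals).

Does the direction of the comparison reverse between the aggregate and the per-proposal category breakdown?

Infrastructure: the 2024 panel 44/94 = 46.8%, Panel B 17/29 = 58.6% → Panel B
Basic research: the 2024 panel 6/9 = 66.7%, Panel B 6/8 = 75.0% → Panel B
Translational research: the 2024 panel 30/133 = 22.6%, Panel B 108/345 = 31.3% → Panel B
Applied research: the 2024 panel 24/68 = 35.3%, Panel B 10/20 = 50.0% → Panel B
Overall: the 2024 panel 104/304 = 34.2%, Panel B 141/402 = 35.1% → Panel B
Panel B wins overall and in every proposal group — no reversal.

No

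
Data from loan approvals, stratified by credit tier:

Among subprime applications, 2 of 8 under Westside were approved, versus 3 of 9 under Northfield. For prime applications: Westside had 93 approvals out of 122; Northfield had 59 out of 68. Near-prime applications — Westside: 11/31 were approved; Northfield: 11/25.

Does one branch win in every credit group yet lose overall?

Subprime: Westside 2/8 = 25.0%, Northfield 3/9 = 33.3% → Northfield
Prime: Westside 93/122 = 76.2%, Northfield 59/68 = 86.8% → Northfield
Near-prime: Westside 11/31 = 35.5%, Northfield 11/25 = 44.0% → Northfield
Overall: Westside 106/161 = 65.8%, Northfield 73/102 = 71.6% → Northfield
Northfield wins overall and in every credit group — no reversal.

No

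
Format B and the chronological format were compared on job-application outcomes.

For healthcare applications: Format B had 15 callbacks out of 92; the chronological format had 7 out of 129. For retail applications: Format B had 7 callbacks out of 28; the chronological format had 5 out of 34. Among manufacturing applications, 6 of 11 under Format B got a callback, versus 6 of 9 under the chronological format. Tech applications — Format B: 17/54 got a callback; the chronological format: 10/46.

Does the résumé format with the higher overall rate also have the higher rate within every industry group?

No

Healthcare: Format B 15/92 = 16.3%, the chronological format 7/129 = 5.4% → Format B
Retail: Format B 7/28 = 25.0%, the chronological format 5/34 = 14.7% → Format B
Manufacturing: Format B 6/11 = 54.5%, the chronological format 6/9 = 66.7% → the chronological format
Tech: Format B 17/54 = 31.5%, the chronological format 10/46 = 21.7% → Format B
Overall: Format B 45/185 = 24.3%, the chronological format 28/218 = 12.8% → Format B
Neither sweeps: Format B wins 3 of 4 groups, the chronological format wins 1. Format B wins overall but not every group — no Simpson reversal.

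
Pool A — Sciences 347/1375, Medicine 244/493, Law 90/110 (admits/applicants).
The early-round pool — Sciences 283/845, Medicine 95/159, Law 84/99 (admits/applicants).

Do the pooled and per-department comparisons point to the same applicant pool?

Sciences: Pool A 347/1375 = 25.2%, the early-round pool 283/845 = 33.5% → the early-round pool
Medicine: Pool A 244/493 = 49.5%, the early-round pool 95/159 = 59.7% → the early-round pool
Law: Pool A 90/110 = 81.8%, the early-round pool 84/99 = 84.8% → the early-round pool
Overall: Pool A 681/1978 = 34.4%, the early-round pool 462/1103 = 41.9% → the early-round pool
The early-round pool wins overall and in every department group — no reversal.

Yes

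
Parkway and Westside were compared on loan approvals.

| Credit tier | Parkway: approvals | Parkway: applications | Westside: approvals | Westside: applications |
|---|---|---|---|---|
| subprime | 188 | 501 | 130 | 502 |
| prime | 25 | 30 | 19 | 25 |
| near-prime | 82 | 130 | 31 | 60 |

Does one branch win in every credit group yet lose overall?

Subprime: Parkway 188/501 = 37.5%, Westside 130/502 = 25.9% → Parkway
Prime: Parkway 25/30 = 83.3%, Westside 19/25 = 76.0% → Parkway
Near-prime: Parkway 82/130 = 63.1%, Westside 31/60 = 51.7% → Parkway
Overall: Parkway 295/661 = 44.6%, Westside 180/587 = 30.7% → Parkway
Parkway wins overall and in every credit group — no reversal.

No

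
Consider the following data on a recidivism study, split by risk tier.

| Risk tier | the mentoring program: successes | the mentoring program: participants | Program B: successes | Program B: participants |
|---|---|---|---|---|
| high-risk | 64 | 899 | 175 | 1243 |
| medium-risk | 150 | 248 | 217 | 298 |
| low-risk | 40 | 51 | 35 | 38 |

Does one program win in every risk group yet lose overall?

High-risk: the mentoring program 64/899 = 7.1%, Program B 175/1243 = 14.1% → Program B
Medium-risk: the mentoring program 150/248 = 60.5%, Program B 217/298 = 72.8% → Program B
Low-risk: the mentoring program 40/51 = 78.4%, Program B 35/38 = 92.1% → Program B
Overall: the mentoring program 254/1198 = 21.2%, Program B 427/1579 = 27.0% → Program B
Program B wins overall and in every risk group — no reversal.

No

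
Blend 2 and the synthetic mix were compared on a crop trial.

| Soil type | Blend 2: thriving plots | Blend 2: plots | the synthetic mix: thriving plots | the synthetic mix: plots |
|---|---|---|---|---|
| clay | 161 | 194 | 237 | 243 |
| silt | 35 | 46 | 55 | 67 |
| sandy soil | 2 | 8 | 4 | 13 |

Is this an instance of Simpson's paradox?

Clay: Blend 2 161/194 = 83.0%, the synthetic mix 237/243 = 97.5% → the synthetic mix
Silt: Blend 2 35/46 = 76.1%, the synthetic mix 55/67 = 82.1% → the synthetic mix
Sandy soil: Blend 2 2/8 = 25.0%, the synthetic mix 4/13 = 30.8% → the synthetic mix
Overall: Blend 2 198/248 = 79.8%, the synthetic mix 296/323 = 91.6% → the synthetic mix
The synthetic mix wins overall and in every soil group — no reversal.

No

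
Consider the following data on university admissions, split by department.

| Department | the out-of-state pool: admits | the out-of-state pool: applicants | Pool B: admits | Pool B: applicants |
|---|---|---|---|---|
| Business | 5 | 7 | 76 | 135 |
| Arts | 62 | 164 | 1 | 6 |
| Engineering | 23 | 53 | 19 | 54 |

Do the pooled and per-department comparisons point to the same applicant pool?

Business: the out-of-state pool 5/7 = 71.4%, Pool B 76/135 = 56.3% → the out-of-state pool
Arts: the out-of-state pool 62/164 = 37.8%, Pool B 1/6 = 16.7% → the out-of-state pool
Engineering: the out-of-state pool 23/53 = 43.4%, Pool B 19/54 = 35.2% → the out-of-state pool
Overall: the out-of-state pool 90/224 = 40.2%, Pool B 96/195 = 49.2% → Pool B
The out-of-state pool wins each department group but Pool B wins overall — the comparison reverses. The out-of-state pool's applicants skew toward Arts, which has a lower base rate.

No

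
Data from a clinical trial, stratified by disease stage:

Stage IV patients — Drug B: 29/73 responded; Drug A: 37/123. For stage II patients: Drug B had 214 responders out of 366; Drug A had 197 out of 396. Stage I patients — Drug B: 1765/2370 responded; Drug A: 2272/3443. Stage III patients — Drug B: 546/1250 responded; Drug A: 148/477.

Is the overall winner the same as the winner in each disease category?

Stage IV: Drug B 29/73 = 39.7%, Drug A 37/123 = 30.1% → Drug B
Stage II: Drug B 214/366 = 58.5%, Drug A 197/396 = 49.7% → Drug B
Stage I: Drug B 1765/2370 = 74.5%, Drug A 2272/3443 = 66.0% → Drug B
Stage III: Drug B 546/1250 = 43.7%, Drug A 148/477 = 31.0% → Drug B
Overall: Drug B 2554/4059 = 62.9%, Drug A 2654/4439 = 59.8% → Drug B
Drug B wins overall and in every disease group — no reversal.

Yes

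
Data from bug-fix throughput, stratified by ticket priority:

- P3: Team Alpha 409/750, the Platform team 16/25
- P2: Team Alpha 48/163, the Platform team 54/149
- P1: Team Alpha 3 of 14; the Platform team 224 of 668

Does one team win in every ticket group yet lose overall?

Yes

P3: Team Alpha 409/750 = 54.5%, the Platform team 16/25 = 64.0% → the Platform team
P2: Team Alpha 48/163 = 29.4%, the Platform team 54/149 = 36.2% → the Platform team
P1: Team Alpha 3/14 = 21.4%, the Platform team 224/668 = 33.5% → the Platform team
Overall: Team Alpha 460/927 = 49.6%, the Platform team 294/842 = 34.9% → Team Alpha
The Platform team wins each ticket group but Team Alpha wins overall — the comparison reverses. The Platform team's tickets skew toward P1, which has a lower base rate.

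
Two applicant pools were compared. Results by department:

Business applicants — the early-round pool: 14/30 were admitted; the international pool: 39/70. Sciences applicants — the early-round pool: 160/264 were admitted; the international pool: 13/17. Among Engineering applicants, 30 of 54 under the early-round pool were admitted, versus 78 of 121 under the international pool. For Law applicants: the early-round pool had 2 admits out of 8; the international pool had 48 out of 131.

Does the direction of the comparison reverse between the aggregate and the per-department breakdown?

Business: the early-round pool 14/30 = 46.7%, the international pool 39/70 = 55.7% → the international pool
Sciences: the early-round pool 160/264 = 60.6%, the international pool 13/17 = 76.5% → the international pool
Engineering: the early-round pool 30/54 = 55.6%, the international pool 78/121 = 64.5% → the international pool
Law: the early-round pool 2/8 = 25.0%, the international pool 48/131 = 36.6% → the international pool
Overall: the early-round pool 206/356 = 57.9%, the international pool 178/339 = 52.5% → the early-round pool
The international pool wins each department group but the early-round pool wins overall — the comparison reverses. The international pool's applicants skew toward Law, which has a lower base rate.

Yes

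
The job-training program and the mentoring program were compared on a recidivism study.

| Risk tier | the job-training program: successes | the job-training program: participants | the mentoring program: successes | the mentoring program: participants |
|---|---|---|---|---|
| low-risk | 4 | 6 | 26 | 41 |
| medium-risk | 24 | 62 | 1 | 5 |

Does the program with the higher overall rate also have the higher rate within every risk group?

No

Low-risk: the job-training program 4/6 = 66.7%, the mentoring program 26/41 = 63.4% → the job-training program
Medium-risk: the job-training program 24/62 = 38.7%, the mentoring program 1/5 = 20.0% → the job-training program
Overall: the job-training program 28/68 = 41.2%, the mentoring program 27/46 = 58.7% → the mentoring program
The job-training program wins each risk group but the mentoring program wins overall — the comparison reverses. The job-training program's participants skew toward medium-risk, which has a lower base rate.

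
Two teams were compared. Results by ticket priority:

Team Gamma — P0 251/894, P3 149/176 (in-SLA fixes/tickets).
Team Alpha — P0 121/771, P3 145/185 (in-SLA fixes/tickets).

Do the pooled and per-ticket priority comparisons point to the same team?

Yes

P0: Team Gamma 251/894 = 28.1%, Team Alpha 121/771 = 15.7% → Team Gamma
P3: Team Gamma 149/176 = 84.7%, Team Alpha 145/185 = 78.4% → Team Gamma
Overall: Team Gamma 400/1070 = 37.4%, Team Alpha 266/956 = 27.8% → Team Gamma
Team Gamma wins overall and in every ticket group — no reversal.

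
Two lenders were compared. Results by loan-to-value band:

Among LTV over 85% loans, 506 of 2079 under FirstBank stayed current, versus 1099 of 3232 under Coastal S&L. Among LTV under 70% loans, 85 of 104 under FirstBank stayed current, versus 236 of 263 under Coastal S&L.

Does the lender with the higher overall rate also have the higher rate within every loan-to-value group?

Yes

LTV over 85%: FirstBank 506/2079 = 24.3%, Coastal S&L 1099/3232 = 34.0% → Coastal S&L
LTV under 70%: FirstBank 85/104 = 81.7%, Coastal S&L 236/263 = 89.7% → Coastal S&L
Overall: FirstBank 591/2183 = 27.1%, Coastal S&L 1335/3495 = 38.2% → Coastal S&L
Coastal S&L wins overall and in every loan-to-value group — no reversal.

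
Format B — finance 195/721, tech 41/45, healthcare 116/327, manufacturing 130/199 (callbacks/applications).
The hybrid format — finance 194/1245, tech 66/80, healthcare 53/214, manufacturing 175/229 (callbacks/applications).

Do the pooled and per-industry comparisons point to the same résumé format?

Finance: Format B 195/721 = 27.0%, the hybrid format 194/1245 = 15.6% → Format B
Tech: Format B 41/45 = 91.1%, the hybrid format 66/80 = 82.5% → Format B
Healthcare: Format B 116/327 = 35.5%, the hybrid format 53/214 = 24.8% → Format B
Manufacturing: Format B 130/199 = 65.3%, the hybrid format 175/229 = 76.4% → the hybrid format
Overall: Format B 482/1292 = 37.3%, the hybrid format 488/1768 = 27.6% → Format B
Neither sweeps: Format B wins 3 of 4 groups, the hybrid format wins 1. Format B wins overall but not every group — no Simpson reversal.

No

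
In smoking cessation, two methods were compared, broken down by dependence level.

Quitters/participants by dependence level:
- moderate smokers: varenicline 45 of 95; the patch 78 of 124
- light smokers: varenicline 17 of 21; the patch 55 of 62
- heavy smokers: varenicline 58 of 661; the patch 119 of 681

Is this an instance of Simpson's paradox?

Moderate smokers: varenicline 45/95 = 47.4%, the patch 78/124 = 62.9% → the patch
Light smokers: varenicline 17/21 = 81.0%, the patch 55/62 = 88.7% → the patch
Heavy smokers: varenicline 58/661 = 8.8%, the patch 119/681 = 17.5% → the patch
Overall: varenicline 120/777 = 15.4%, the patch 252/867 = 29.1% → the patch
The patch wins overall and in every dependence group — no reversal.

No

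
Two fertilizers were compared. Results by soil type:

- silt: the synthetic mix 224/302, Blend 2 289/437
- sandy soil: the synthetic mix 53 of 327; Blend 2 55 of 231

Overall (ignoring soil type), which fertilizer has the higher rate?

Blend 2

Silt: the synthetic mix 224/302 = 74.2%, Blend 2 289/437 = 66.1% → the synthetic mix
Sandy soil: the synthetic mix 53/327 = 16.2%, Blend 2 55/231 = 23.8% → Blend 2
Overall: the synthetic mix 277/629 = 44.0%, Blend 2 344/668 = 51.5% → Blend 2
(Neither sweeps every soil group, but Blend 2 has the higher pooled rate.)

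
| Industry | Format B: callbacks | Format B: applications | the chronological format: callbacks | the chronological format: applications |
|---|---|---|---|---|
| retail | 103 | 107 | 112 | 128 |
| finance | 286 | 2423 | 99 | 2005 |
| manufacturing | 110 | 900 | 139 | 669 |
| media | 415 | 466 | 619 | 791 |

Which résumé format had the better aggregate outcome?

Retail: Format B 103/107 = 96.3%, the chronological format 112/128 = 87.5% → Format B
Finance: Format B 286/2423 = 11.8%, the chronological format 99/2005 = 4.9% → Format B
Manufacturing: Format B 110/900 = 12.2%, the chronological format 139/669 = 20.8% → the chronological format
Media: Format B 415/466 = 89.1%, the chronological format 619/791 = 78.3% → Format B
Overall: Format B 914/3896 = 23.5%, the chronological format 969/3593 = 27.0% → the chronological format
(Neither sweeps every industry group, but the chronological format has the higher pooled rate.)

the chronological format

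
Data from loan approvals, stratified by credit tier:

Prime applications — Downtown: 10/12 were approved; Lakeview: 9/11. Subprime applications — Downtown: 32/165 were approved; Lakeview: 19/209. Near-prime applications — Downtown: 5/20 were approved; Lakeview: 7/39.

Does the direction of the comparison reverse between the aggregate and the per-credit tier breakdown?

No

Prime: Downtown 10/12 = 83.3%, Lakeview 9/11 = 81.8% → Downtown
Subprime: Downtown 32/165 = 19.4%, Lakeview 19/209 = 9.1% → Downtown
Near-prime: Downtown 5/20 = 25.0%, Lakeview 7/39 = 17.9% → Downtown
Overall: Downtown 47/197 = 23.9%, Lakeview 35/259 = 13.5% → Downtown
Downtown wins overall and in every credit group — no reversal.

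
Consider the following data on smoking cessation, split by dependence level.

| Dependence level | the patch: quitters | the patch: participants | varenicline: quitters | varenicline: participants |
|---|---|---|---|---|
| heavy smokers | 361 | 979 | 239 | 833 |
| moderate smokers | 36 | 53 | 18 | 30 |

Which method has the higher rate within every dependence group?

the patch

Heavy smokers: the patch 361/979 = 36.9%, varenicline 239/833 = 28.7% → the patch
Moderate smokers: the patch 36/53 = 67.9%, varenicline 18/30 = 60.0% → the patch
The patch has the higher rate in both groups.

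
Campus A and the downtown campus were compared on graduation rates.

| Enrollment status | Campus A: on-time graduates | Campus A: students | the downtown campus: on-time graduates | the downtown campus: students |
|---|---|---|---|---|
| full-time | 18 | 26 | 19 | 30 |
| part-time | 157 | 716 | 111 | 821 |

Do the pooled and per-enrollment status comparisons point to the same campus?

Yes

Full-time: Campus A 18/26 = 69.2%, the downtown campus 19/30 = 63.3% → Campus A
Part-time: Campus A 157/716 = 21.9%, the downtown campus 111/821 = 13.5% → Campus A
Overall: Campus A 175/742 = 23.6%, the downtown campus 130/851 = 15.3% → Campus A
Campus A wins overall and in every enrollment group — no reversal.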